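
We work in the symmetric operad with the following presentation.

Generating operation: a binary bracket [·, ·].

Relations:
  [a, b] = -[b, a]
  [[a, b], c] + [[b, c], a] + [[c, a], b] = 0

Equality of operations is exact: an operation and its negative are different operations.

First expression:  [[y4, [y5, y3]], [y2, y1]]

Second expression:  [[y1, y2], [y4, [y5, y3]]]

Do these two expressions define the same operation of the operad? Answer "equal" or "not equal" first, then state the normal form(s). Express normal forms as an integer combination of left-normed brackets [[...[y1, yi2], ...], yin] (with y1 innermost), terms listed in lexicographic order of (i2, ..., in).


Reducing the first expression gives [[[[y1, y2], y3], y5], y4] - [[[[y1, y2], y4], y3], y5] + [[[[y1, y2], y4], y5], y3] - [[[[y1, y2], y5], y3], y4]
Reducing the second expression gives [[[[y1, y2], y3], y5], y4] - [[[[y1, y2], y4], y3], y5] + [[[[y1, y2], y4], y5], y3] - [[[[y1, y2], y5], y3], y4]
Identical normal forms: equal.

equal: each reduces to [[[[y1, y2], y3], y5], y4] - [[[[y1, y2], y4], y3], y5] + [[[[y1, y2], y4], y5], y3] - [[[[y1, y2], y5], y3], y4]


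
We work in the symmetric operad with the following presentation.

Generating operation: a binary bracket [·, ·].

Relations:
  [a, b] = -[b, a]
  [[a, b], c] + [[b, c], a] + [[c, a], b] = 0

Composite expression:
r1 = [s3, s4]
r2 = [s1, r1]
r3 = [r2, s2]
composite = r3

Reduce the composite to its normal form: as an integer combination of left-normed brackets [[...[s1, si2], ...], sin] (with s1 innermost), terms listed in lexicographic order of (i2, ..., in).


Skip Jacobi rewriting: expand, keep s1-initial words, read off terms.
Composite bracket: [[s1, [s3, s4]], s2]
Under [a, b] = ab - ba we get 8 signed associative words (2^3 = 8).
The s1-initial words carry the normal form:
  s1s3s4s2 (sign +1) contributes +[[[s1, s3], s4], s2]
  s1s4s3s2 (sign -1) contributes -[[[s1, s4], s3], s2]

[[[s1, s3], s4], s2] - [[[s1, s4], s3], s2]


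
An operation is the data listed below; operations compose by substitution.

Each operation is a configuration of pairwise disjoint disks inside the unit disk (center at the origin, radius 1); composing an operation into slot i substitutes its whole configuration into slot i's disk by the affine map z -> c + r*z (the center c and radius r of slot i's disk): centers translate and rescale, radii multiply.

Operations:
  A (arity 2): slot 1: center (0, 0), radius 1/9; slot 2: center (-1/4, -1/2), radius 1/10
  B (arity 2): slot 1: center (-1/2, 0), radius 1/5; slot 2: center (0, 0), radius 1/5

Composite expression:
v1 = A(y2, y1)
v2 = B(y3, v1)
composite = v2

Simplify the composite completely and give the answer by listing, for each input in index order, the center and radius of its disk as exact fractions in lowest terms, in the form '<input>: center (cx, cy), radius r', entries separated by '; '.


y1: center (-1/20, -1/10), radius 1/50; y2: center (0, 0), radius 1/45; y3: center (-1/2, 0), radius 1/5


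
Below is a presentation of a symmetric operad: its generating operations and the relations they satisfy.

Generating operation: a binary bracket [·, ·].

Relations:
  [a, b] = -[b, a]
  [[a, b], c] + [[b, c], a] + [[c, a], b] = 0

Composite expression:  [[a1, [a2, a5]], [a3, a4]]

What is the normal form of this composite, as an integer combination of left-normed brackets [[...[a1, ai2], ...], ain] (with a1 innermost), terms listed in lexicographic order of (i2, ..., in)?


[[[[a1, a2], a5], a3], a4] - [[[[a1, a2], a5], a4], a3] - [[[[a1, a5], a2], a3], a4] + [[[[a1, a5], a2], a4], a3]

Expand each bracket as ab - ba; the a1-initial words give the coefficients.
Composite bracket: [[a1, [a2, a5]], [a3, a4]]
Each bracket splits as ab - ba, giving 16 signed words (2^4 = 16).
Words beginning with a1 determine it all:
  the word a1a2a5a3a4 carries sign +1 and contributes +[[[[a1, a2], a5], a3], a4]
  the word a1a2a5a4a3 carries sign -1 and contributes -[[[[a1, a2], a5], a4], a3]
  the word a1a5a2a3a4 carries sign -1 and contributes -[[[[a1, a5], a2], a3], a4]
  the word a1a5a2a4a3 carries sign +1 and contributes +[[[[a1, a5], a2], a4], a3]


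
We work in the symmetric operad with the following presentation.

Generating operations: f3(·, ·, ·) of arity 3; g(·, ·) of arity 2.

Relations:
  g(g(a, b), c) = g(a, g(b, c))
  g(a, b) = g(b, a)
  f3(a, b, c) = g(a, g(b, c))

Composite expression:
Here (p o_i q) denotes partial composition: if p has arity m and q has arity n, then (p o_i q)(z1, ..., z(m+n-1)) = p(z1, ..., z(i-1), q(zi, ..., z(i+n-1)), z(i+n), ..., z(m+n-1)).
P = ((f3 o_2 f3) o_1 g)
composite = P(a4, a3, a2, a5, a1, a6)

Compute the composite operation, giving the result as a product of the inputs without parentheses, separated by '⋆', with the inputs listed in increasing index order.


a1 ⋆ a2 ⋆ a3 ⋆ a4 ⋆ a5 ⋆ a6

Reordering under f3 is free, so list the a-inputs canonically.
g(a4, a3) unparenthesizes to a4 ⋆ a3
f3(a2, a5, a1) unparenthesizes to a2 ⋆ a5 ⋆ a1
f3(g(a4, a3), f3(a2, a5, a1), a6) unparenthesizes to a4 ⋆ a3 ⋆ a2 ⋆ a5 ⋆ a1 ⋆ a6
sorting the factors by input index: a1 ⋆ a2 ⋆ a3 ⋆ a4 ⋆ a5 ⋆ a6


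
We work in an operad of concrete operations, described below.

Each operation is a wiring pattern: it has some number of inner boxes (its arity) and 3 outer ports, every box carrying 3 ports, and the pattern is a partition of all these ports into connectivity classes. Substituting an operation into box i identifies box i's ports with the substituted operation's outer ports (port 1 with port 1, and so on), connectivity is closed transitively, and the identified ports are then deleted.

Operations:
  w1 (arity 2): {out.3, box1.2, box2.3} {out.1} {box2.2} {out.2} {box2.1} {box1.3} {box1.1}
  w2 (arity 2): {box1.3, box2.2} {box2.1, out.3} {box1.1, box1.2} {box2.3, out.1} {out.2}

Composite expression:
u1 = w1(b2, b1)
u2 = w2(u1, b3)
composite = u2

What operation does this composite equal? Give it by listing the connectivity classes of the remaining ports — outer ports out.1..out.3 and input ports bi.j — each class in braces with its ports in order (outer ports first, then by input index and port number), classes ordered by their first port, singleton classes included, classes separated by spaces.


Connectivity passes through glued w2-boundaries; trace each wire chain.
the subtree at w1 composes to {out.1} {out.2} {out.3, b1.3, b2.2} {b1.1} {b1.2} {b2.1} {b2.3} on (b2, b1); out.j = own outer ports
the subtree at w2 composes to {out.1, b3.3} {out.2} {out.3, b3.1} {b1.1} {b1.2} {b1.3, b2.2, b3.2} {b2.1} {b2.3} on (b2, b1, b3); out.j = own outer ports

{out.1, b3.3} {out.2} {out.3, b3.1} {b1.1} {b1.2} {b1.3, b2.2, b3.2} {b2.1} {b2.3}


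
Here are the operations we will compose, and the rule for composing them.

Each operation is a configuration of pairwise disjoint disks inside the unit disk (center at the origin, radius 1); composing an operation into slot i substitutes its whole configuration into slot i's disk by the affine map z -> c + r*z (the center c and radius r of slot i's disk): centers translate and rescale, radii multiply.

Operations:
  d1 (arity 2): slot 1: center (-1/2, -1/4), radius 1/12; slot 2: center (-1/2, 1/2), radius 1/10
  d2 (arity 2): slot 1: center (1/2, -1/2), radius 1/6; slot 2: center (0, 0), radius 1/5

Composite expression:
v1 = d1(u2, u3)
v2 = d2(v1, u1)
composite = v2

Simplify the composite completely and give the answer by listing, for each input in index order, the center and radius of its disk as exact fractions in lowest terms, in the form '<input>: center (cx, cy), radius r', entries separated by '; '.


Only the slot chain above each u matters under d2; compose those maps.
input u2: applying the 2 nested substitutions gives center (5/12, -13/24), radius 1/72
input u3: applying the 2 nested substitutions gives center (5/12, -5/12), radius 1/60
input u1: applying the 1 nested substitution gives center (0, 0), radius 1/5

u1: center (0, 0), radius 1/5; u2: center (5/12, -13/24), radius 1/72; u3: center (5/12, -5/12), radius 1/60


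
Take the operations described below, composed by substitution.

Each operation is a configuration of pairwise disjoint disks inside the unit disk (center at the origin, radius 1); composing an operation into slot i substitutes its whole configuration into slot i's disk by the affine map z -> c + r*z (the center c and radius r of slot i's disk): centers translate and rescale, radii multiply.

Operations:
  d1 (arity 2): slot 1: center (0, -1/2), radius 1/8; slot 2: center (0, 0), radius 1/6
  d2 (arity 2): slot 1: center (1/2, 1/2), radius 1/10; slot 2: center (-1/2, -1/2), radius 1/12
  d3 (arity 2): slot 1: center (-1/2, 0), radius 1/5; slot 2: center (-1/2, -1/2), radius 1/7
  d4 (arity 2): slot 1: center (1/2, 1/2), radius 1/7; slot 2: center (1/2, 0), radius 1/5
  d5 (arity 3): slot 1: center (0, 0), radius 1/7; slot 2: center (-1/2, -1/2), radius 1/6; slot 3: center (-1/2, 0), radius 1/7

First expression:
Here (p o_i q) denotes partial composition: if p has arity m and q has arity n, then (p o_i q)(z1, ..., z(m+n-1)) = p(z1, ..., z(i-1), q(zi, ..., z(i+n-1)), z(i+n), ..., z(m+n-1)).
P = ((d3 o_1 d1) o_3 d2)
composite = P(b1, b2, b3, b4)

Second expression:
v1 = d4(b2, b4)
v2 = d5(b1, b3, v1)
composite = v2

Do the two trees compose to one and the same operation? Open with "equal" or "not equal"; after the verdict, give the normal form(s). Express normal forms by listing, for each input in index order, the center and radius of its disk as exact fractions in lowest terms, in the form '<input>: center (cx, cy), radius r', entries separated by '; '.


not equal: they reduce to b1: center (-1/2, -1/10), radius 1/40; b2: center (-1/2, 0), radius 1/30; b3: center (-3/7, -3/7), radius 1/70; b4: center (-4/7, -4/7), radius 1/84 and b1: center (0, 0), radius 1/7; b2: center (-3/7, 1/14), radius 1/49; b3: center (-1/2, -1/2), radius 1/6; b4: center (-3/7, 0), radius 1/35


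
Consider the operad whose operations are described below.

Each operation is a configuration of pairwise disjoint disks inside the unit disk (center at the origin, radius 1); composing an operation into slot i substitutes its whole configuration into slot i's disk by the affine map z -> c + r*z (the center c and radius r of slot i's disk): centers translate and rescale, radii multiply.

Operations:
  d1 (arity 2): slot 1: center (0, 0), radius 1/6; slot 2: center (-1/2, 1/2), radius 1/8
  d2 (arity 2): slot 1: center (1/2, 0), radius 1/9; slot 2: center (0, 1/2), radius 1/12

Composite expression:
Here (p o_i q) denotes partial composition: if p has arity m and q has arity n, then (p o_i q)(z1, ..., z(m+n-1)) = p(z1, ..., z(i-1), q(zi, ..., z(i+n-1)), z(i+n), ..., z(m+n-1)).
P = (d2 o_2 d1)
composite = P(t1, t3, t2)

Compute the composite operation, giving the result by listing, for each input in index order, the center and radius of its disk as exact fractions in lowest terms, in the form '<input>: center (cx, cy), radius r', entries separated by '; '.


t1: center (1/2, 0), radius 1/9; t2: center (-1/24, 13/24), radius 1/96; t3: center (0, 1/2), radius 1/72

Only the slot chain above each t matters under d2; compose those maps.
tracing t1 down its 1-map path: center (1/2, 0), radius 1/9
tracing t3 down its 2-map path: center (0, 1/2), radius 1/72
tracing t2 down its 2-map path: center (-1/24, 13/24), radius 1/96


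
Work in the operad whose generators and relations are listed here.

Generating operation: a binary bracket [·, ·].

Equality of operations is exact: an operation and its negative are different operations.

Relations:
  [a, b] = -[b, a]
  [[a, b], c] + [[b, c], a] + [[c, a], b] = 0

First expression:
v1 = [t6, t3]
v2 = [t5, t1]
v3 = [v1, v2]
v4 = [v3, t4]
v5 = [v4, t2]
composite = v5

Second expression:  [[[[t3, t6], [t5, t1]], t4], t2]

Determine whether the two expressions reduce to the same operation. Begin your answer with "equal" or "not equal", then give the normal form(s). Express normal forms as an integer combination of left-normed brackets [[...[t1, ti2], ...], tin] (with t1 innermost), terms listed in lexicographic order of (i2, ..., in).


not equal; the first gives -[[[[[t1, t5], t3], t6], t4], t2] + [[[[[t1, t5], t6], t3], t4], t2] and the second [[[[[t1, t5], t3], t6], t4], t2] - [[[[[t1, t5], t6], t3], t4], t2]


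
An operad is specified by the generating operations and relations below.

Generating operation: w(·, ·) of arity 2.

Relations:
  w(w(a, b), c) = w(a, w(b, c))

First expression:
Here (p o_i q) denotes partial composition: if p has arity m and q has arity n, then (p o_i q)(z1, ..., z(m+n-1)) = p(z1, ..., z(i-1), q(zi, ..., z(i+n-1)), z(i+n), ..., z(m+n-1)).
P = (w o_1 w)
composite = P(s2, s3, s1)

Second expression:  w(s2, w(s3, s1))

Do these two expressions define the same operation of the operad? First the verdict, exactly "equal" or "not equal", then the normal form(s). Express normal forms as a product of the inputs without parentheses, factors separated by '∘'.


equal: each reduces to s2 ∘ s3 ∘ s1

Reducing the first expression gives s2 ∘ s3 ∘ s1
Reducing the second expression gives s2 ∘ s3 ∘ s1
One common form — equal.


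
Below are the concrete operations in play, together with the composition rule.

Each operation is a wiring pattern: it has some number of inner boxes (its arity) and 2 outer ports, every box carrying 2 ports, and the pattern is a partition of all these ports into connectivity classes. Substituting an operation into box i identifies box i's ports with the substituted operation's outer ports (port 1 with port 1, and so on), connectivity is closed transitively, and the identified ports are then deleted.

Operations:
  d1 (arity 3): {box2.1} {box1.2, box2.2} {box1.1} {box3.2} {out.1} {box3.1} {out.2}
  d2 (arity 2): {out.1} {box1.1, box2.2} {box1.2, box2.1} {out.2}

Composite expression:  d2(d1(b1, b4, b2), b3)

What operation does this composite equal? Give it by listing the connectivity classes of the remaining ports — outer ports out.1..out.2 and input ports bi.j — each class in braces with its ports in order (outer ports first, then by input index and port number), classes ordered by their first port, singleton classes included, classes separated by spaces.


Two ports join when wires chain via d2-identified ports.
through d1, on inputs (b1, b4, b2): {out.1} {out.2} {b1.1} {b1.2, b4.2} {b2.1} {b2.2} {b4.1} (out.j = stage outer ports)
through d2, on inputs (b1, b4, b2, b3): {out.1} {out.2} {b1.1} {b1.2, b4.2} {b2.1} {b2.2} {b3.1} {b3.2} {b4.1} (out.j = stage outer ports)

{out.1} {out.2} {b1.1} {b1.2, b4.2} {b2.1} {b2.2} {b3.1} {b3.2} {b4.1}


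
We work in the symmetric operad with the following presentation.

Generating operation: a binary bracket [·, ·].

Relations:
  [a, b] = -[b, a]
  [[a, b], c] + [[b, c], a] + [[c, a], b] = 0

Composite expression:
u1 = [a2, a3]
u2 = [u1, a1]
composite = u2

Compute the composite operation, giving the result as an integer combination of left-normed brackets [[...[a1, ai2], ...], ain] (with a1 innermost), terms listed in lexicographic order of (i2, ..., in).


-[[a1, a2], a3] + [[a1, a3], a2]

Antisymmetry and Jacobi reduce to a1-anchored left-normed brackets.
Composite bracket: [[a2, a3], a1]
Expanding via [a, b] = ab - ba: 4 signed words (2^2 = 4).
Only words starting with a1 matter:
  a1a2a3 appears with sign -1, giving the term -[[a1, a2], a3]
  a1a3a2 appears with sign +1, giving the term +[[a1, a3], a2]


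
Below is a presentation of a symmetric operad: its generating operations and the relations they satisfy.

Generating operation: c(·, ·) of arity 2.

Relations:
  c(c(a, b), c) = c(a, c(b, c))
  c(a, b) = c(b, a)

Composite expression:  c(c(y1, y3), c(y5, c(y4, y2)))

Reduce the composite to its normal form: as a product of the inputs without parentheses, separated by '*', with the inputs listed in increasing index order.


With c associative and commutative, the y-input set is all that matters.
c(y1, y3) unparenthesizes to y1 * y3
c(y4, y2) unparenthesizes to y4 * y2
c(y5, c(y4, y2)) unparenthesizes to y5 * y4 * y2
c(c(y1, y3), c(y5, c(y4, y2))) unparenthesizes to y1 * y3 * y5 * y4 * y2
commutativity sorts the factors: y1 * y2 * y3 * y4 * y5

y1 * y2 * y3 * y4 * y5


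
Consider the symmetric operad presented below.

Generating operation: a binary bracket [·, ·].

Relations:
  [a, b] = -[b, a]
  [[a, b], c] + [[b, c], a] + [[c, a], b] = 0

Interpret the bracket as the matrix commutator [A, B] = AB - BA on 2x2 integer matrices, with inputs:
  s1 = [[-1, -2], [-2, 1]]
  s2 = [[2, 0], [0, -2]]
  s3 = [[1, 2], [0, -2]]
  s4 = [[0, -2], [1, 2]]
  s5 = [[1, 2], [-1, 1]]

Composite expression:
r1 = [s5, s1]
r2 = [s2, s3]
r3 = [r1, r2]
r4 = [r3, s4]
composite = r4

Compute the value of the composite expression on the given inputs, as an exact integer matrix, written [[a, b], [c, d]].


[[-96, -128], [32, 96]]

[s5, s1] = [[-6, 4], [2, 6]]
[s2, s3] = [[0, 8], [0, 0]]
[[s5, s1], [s2, s3]] = [[-16, -96], [0, 16]]
[[[s5, s1], [s2, s3]], s4] = [[-96, -128], [32, 96]]


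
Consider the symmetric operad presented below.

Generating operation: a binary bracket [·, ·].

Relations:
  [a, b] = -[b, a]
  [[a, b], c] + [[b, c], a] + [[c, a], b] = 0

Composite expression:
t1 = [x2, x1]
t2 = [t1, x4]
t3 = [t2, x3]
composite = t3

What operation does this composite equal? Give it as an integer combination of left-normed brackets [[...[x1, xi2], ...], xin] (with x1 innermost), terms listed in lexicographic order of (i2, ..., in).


-[[[x1, x2], x4], x3]

Expand each bracket as ab - ba; the x1-initial words give the coefficients.
Composite bracket: [[[x2, x1], x4], x3]
Expanding via [a, b] = ab - ba: 8 signed words (2^3 = 8).
Keep just the words that open with x1:
  x1x2x4x3 (sign -1) contributes -[[[x1, x2], x4], x3]


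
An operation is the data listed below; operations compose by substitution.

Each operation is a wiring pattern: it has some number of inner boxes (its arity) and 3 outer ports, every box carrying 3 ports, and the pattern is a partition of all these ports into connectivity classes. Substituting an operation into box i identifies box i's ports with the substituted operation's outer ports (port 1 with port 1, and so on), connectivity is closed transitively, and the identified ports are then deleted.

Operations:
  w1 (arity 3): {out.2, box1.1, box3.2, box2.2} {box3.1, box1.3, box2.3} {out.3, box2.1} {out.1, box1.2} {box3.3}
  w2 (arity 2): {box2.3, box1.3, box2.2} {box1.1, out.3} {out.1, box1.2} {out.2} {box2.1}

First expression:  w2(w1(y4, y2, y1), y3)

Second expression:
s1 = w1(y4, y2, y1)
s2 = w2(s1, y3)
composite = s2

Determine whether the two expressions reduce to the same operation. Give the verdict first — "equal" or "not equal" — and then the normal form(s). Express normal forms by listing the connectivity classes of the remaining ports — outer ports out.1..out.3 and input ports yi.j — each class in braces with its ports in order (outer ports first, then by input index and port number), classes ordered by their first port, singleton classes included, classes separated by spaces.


equal; the common form is {out.1, y1.2, y2.2, y4.1} {out.2} {out.3, y4.2} {y1.1, y2.3, y4.3} {y1.3} {y2.1, y3.2, y3.3} {y3.1}

In normal form, the first expression is {out.1, y1.2, y2.2, y4.1} {out.2} {out.3, y4.2} {y1.1, y2.3, y4.3} {y1.3} {y2.1, y3.2, y3.3} {y3.1}
In normal form, the second expression is {out.1, y1.2, y2.2, y4.1} {out.2} {out.3, y4.2} {y1.1, y2.3, y4.3} {y1.3} {y2.1, y3.2, y3.3} {y3.1}
One common form — equal.


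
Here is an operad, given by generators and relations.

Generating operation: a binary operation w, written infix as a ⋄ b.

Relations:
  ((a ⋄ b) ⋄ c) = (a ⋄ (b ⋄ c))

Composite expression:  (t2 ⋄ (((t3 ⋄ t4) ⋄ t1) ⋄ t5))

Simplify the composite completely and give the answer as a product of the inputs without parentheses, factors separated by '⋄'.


t2 ⋄ t3 ⋄ t4 ⋄ t1 ⋄ t5


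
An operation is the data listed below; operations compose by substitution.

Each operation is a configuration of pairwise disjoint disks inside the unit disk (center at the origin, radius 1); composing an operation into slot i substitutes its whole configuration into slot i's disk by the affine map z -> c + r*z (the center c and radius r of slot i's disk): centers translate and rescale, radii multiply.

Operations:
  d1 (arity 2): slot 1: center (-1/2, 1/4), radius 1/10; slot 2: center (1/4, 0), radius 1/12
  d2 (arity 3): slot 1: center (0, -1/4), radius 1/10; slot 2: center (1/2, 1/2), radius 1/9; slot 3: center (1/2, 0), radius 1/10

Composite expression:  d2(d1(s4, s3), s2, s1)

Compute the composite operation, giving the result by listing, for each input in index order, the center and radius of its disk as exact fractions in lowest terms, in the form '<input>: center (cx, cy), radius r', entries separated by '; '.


s1: center (1/2, 0), radius 1/10; s2: center (1/2, 1/2), radius 1/9; s3: center (1/40, -1/4), radius 1/120; s4: center (-1/20, -9/40), radius 1/100

Each s-disk chains the slot maps above it in d2; radii multiply.
input s4: applying the 2 nested substitutions gives center (-1/20, -9/40), radius 1/100
input s3: applying the 2 nested substitutions gives center (1/40, -1/4), radius 1/120
input s2: applying the 1 nested substitution gives center (1/2, 1/2), radius 1/9
input s1: applying the 1 nested substitution gives center (1/2, 0), radius 1/10


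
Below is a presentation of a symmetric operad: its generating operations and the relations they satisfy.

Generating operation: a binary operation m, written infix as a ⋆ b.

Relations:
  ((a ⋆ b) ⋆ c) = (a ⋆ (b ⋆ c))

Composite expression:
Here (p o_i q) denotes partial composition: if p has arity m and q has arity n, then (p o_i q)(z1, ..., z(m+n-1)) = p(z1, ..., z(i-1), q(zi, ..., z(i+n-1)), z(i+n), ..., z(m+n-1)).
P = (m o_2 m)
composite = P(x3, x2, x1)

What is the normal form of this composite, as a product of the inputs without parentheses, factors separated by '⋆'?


x3 ⋆ x2 ⋆ x1

Key point: m is associative — brackets drop, the x-order remains.
(x2 ⋆ x1) reduces to x2 ⋆ x1
(x3 ⋆ (x2 ⋆ x1)) reduces to x3 ⋆ x2 ⋆ x1


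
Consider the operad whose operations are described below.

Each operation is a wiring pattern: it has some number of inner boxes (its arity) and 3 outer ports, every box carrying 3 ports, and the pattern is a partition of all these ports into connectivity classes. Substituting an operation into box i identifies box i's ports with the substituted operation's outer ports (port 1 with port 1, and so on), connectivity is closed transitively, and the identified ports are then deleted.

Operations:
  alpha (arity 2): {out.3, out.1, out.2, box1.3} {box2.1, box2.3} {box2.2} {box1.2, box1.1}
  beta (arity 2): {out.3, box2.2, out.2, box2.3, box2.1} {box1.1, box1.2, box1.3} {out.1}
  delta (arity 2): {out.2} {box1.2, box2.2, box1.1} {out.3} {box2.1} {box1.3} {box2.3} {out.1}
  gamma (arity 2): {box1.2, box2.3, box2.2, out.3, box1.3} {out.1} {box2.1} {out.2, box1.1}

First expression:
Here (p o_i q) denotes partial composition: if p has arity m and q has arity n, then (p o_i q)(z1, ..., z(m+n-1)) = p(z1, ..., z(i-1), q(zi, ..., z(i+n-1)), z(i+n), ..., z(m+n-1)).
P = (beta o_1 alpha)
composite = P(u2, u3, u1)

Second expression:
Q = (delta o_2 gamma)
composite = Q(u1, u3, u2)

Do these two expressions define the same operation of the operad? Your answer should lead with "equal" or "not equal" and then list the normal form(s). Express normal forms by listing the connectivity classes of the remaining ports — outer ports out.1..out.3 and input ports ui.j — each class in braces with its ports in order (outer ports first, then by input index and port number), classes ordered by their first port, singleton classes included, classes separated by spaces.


not equal: they reduce to {out.1} {out.2, out.3, u1.1, u1.2, u1.3} {u2.1, u2.2} {u2.3} {u3.1, u3.3} {u3.2} and {out.1} {out.2} {out.3} {u1.1, u1.2, u3.1} {u1.3} {u2.1} {u2.2, u2.3, u3.2, u3.3}

The first expression, normalized: {out.1} {out.2, out.3, u1.1, u1.2, u1.3} {u2.1, u2.2} {u2.3} {u3.1, u3.3} {u3.2}
The second expression, normalized: {out.1} {out.2} {out.3} {u1.1, u1.2, u3.1} {u1.3} {u2.1} {u2.2, u2.3, u3.2, u3.3}
The normal forms differ: not equal.


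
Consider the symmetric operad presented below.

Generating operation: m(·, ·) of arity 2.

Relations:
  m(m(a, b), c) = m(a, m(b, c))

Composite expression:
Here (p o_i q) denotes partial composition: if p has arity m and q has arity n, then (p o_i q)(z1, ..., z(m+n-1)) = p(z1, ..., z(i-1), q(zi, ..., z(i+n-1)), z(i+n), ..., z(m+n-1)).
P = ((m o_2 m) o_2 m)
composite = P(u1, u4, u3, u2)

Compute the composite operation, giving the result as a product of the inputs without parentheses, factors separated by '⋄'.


u1 ⋄ u4 ⋄ u3 ⋄ u2

The m-tree's shape is irrelevant; the u-reading-order decides.
m(u4, u3) spells out as u4 ⋄ u3
m(m(u4, u3), u2) spells out as u4 ⋄ u3 ⋄ u2
m(u1, m(m(u4, u3), u2)) spells out as u1 ⋄ u4 ⋄ u3 ⋄ u2


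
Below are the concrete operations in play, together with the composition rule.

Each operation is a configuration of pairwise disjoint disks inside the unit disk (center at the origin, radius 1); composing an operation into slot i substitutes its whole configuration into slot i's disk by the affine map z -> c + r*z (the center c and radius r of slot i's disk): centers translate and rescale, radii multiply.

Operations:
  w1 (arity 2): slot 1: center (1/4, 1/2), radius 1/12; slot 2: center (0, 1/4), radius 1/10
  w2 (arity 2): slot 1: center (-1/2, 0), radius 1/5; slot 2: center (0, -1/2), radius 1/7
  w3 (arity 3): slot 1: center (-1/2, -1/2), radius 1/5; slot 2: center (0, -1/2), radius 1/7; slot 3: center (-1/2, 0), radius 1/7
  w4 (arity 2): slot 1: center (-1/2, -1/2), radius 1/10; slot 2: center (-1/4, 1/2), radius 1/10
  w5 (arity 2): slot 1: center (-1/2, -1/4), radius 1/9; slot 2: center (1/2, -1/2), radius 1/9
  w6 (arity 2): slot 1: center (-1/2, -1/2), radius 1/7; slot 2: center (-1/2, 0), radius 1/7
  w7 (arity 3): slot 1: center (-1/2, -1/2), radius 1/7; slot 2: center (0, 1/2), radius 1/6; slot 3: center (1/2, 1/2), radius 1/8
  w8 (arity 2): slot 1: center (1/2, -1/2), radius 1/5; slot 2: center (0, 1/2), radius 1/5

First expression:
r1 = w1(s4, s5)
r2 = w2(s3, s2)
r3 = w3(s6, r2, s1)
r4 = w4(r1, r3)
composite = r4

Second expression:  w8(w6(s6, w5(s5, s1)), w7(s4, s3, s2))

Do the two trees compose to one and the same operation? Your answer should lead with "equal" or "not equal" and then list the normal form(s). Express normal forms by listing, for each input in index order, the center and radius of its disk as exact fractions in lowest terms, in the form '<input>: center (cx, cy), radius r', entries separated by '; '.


In normal form, the first expression is s1: center (-3/10, 1/2), radius 1/70; s2: center (-1/4, 31/70), radius 1/490; s3: center (-9/35, 9/20), radius 1/350; s4: center (-19/40, -9/20), radius 1/120; s5: center (-1/2, -19/40), radius 1/100; s6: center (-3/10, 9/20), radius 1/50
In normal form, the second expression is s1: center (29/70, -18/35), radius 1/315; s2: center (1/10, 3/5), radius 1/40; s3: center (0, 3/5), radius 1/30; s4: center (-1/10, 2/5), radius 1/35; s5: center (27/70, -71/140), radius 1/315; s6: center (2/5, -3/5), radius 1/35
Distinct normal forms: not equal.

not equal; the first gives s1: center (-3/10, 1/2), radius 1/70; s2: center (-1/4, 31/70), radius 1/490; s3: center (-9/35, 9/20), radius 1/350; s4: center (-19/40, -9/20), radius 1/120; s5: center (-1/2, -19/40), radius 1/100; s6: center (-3/10, 9/20), radius 1/50 and the second s1: center (29/70, -18/35), radius 1/315; s2: center (1/10, 3/5), radius 1/40; s3: center (0, 3/5), radius 1/30; s4: center (-1/10, 2/5), radius 1/35; s5: center (27/70, -71/140), radius 1/315; s6: center (2/5, -3/5), radius 1/35


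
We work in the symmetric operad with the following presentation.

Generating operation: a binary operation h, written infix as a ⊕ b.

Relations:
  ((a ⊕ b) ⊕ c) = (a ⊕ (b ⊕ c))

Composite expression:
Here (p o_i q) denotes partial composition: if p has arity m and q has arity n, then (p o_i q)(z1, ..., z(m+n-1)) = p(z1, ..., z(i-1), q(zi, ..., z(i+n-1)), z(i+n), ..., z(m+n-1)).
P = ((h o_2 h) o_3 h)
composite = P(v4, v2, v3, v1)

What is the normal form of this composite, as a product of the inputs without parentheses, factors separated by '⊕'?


Under associativity of h, the answer is the v's in reading order.
(v3 ⊕ v1) collapses to v3 ⊕ v1
(v2 ⊕ (v3 ⊕ v1)) collapses to v2 ⊕ v3 ⊕ v1
(v4 ⊕ (v2 ⊕ (v3 ⊕ v1))) collapses to v4 ⊕ v2 ⊕ v3 ⊕ v1

v4 ⊕ v2 ⊕ v3 ⊕ v1


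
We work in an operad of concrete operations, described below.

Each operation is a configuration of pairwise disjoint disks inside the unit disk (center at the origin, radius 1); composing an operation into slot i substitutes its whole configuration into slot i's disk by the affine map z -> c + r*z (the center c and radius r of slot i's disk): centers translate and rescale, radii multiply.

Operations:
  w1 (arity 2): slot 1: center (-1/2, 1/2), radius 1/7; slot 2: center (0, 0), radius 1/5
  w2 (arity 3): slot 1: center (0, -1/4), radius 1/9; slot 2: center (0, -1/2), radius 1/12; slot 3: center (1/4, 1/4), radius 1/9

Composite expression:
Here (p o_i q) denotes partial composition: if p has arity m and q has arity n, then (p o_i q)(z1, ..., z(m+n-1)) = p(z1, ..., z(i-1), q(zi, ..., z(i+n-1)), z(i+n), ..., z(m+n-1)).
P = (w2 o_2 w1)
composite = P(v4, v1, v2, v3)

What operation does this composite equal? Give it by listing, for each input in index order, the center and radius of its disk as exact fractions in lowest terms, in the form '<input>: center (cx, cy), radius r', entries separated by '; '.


v1: center (-1/24, -11/24), radius 1/84; v2: center (0, -1/2), radius 1/60; v3: center (1/4, 1/4), radius 1/9; v4: center (0, -1/4), radius 1/9

Nesting under w2 composes maps z -> c + r*z down each v-path.
v4: after 1 affine step, its disk has center (0, -1/4), radius 1/9
v1: after 2 affine steps, its disk has center (-1/24, -11/24), radius 1/84
v2: after 2 affine steps, its disk has center (0, -1/2), radius 1/60
v3: after 1 affine step, its disk has center (1/4, 1/4), radius 1/9


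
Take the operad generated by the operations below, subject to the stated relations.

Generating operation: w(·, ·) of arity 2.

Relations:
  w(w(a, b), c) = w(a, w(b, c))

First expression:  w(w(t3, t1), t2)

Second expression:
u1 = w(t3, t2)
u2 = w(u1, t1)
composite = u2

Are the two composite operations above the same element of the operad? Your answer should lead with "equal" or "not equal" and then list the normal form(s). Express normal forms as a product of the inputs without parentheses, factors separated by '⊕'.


not equal: they reduce to t3 ⊕ t1 ⊕ t2 and t3 ⊕ t2 ⊕ t1

The first expression reduces to t3 ⊕ t1 ⊕ t2
The second expression reduces to t3 ⊕ t2 ⊕ t1
The normal forms differ: not equal.


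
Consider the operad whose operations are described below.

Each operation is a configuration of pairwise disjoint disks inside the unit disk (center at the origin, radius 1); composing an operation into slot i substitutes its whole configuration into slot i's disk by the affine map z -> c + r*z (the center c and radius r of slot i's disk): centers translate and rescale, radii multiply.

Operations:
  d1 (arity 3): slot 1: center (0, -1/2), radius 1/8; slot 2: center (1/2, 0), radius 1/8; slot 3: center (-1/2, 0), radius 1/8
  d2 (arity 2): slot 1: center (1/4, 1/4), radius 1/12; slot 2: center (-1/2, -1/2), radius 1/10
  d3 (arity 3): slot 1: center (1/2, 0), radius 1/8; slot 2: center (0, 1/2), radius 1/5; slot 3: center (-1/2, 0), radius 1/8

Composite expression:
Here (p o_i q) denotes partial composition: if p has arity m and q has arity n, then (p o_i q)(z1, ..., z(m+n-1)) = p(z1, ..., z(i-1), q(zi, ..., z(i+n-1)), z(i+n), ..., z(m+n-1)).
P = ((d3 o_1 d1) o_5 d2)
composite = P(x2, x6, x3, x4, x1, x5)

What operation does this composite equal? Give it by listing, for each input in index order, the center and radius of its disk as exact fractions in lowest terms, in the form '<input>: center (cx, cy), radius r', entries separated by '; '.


x1: center (-15/32, 1/32), radius 1/96; x2: center (1/2, -1/16), radius 1/64; x3: center (7/16, 0), radius 1/64; x4: center (0, 1/2), radius 1/5; x5: center (-9/16, -1/16), radius 1/80; x6: center (9/16, 0), radius 1/64


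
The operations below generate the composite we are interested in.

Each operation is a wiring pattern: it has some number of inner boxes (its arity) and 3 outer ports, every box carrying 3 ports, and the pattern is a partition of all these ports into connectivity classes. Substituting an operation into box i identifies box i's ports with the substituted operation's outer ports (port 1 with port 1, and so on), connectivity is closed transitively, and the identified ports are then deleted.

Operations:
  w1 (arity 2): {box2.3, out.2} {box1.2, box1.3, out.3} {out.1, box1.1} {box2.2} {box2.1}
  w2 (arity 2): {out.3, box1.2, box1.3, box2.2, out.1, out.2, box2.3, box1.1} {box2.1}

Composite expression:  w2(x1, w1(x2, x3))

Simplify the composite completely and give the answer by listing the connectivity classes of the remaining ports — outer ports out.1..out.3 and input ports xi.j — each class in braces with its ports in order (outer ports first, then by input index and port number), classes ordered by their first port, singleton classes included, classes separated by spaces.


Reachability decides: close wires over w2-identified ports.
the subtree at w1 composes to {out.1, x2.1} {out.2, x3.3} {out.3, x2.2, x2.3} {x3.1} {x3.2} on (x2, x3); out.j = own outer ports
the subtree at w2 composes to {out.1, out.2, out.3, x1.1, x1.2, x1.3, x2.2, x2.3, x3.3} {x2.1} {x3.1} {x3.2} on (x1, x2, x3); out.j = own outer ports

{out.1, out.2, out.3, x1.1, x1.2, x1.3, x2.2, x2.3, x3.3} {x2.1} {x3.1} {x3.2}


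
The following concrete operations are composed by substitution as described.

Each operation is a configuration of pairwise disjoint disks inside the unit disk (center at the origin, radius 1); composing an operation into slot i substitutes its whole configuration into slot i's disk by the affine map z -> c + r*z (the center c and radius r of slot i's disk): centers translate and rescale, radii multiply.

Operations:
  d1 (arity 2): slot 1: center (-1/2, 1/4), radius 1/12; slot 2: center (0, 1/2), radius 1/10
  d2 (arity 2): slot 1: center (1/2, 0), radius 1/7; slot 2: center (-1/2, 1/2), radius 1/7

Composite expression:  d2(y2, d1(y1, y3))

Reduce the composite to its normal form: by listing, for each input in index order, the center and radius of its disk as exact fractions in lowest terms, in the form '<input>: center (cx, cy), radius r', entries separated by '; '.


y1: center (-4/7, 15/28), radius 1/84; y2: center (1/2, 0), radius 1/7; y3: center (-1/2, 4/7), radius 1/70

Below d2, radii multiply path by path; the y-disk centers shift.
input y2: applying the 1 nested substitution gives center (1/2, 0), radius 1/7
input y1: applying the 2 nested substitutions gives center (-4/7, 15/28), radius 1/84
input y3: applying the 2 nested substitutions gives center (-1/2, 4/7), radius 1/70


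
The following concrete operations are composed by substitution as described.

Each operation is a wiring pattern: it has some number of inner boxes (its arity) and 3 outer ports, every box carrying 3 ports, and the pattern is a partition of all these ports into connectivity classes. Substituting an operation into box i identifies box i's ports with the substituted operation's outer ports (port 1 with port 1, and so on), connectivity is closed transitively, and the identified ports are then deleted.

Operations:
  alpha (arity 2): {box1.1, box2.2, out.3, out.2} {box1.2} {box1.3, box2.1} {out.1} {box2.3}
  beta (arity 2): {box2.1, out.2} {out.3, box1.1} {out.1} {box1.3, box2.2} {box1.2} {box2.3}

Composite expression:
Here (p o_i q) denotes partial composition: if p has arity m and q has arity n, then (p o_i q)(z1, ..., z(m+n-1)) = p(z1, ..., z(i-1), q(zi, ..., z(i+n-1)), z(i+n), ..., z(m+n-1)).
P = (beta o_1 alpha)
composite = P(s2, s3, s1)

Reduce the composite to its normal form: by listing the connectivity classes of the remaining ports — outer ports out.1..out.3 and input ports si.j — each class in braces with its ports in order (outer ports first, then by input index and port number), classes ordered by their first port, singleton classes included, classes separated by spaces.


{out.1} {out.2, s1.1} {out.3} {s1.2, s2.1, s3.2} {s1.3} {s2.2} {s2.3, s3.1} {s3.3}

After gluing at beta, chains via deleted ports link the s-ports.
through alpha, on inputs (s2, s3): {out.1} {out.2, out.3, s2.1, s3.2} {s2.2} {s2.3, s3.1} {s3.3} (out.j = stage outer ports)
through beta, on inputs (s2, s3, s1): {out.1} {out.2, s1.1} {out.3} {s1.2, s2.1, s3.2} {s1.3} {s2.2} {s2.3, s3.1} {s3.3} (out.j = stage outer ports)


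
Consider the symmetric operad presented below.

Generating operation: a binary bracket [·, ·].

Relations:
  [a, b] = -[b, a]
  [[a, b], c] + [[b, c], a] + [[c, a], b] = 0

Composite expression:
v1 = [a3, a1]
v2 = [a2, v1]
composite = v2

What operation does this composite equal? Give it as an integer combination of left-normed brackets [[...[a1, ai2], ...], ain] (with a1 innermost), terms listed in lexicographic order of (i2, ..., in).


[[a1, a3], a2]

Skip Jacobi rewriting: expand, keep a1-initial words, read off terms.
Composite bracket: [a2, [a3, a1]]
Full expansion: 4 signed words from ab - ba (2^2 = 4).
Collect the words opening with a1:
  word a1a3a2 has sign +1, contributing +[[a1, a3], a2]


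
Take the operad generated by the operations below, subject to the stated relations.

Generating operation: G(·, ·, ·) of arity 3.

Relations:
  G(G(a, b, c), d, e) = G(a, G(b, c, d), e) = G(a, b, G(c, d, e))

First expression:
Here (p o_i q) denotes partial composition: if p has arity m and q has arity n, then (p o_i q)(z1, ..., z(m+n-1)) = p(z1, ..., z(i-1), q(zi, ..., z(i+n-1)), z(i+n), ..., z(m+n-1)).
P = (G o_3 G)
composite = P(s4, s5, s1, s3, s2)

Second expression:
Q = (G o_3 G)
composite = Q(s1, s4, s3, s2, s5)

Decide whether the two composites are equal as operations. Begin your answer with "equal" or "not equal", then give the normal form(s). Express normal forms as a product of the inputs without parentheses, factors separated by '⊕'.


not equal — first s4 ⊕ s5 ⊕ s1 ⊕ s3 ⊕ s2, second s1 ⊕ s4 ⊕ s3 ⊕ s2 ⊕ s5

In normal form, the first expression is s4 ⊕ s5 ⊕ s1 ⊕ s3 ⊕ s2
In normal form, the second expression is s1 ⊕ s4 ⊕ s3 ⊕ s2 ⊕ s5
No match — not equal.


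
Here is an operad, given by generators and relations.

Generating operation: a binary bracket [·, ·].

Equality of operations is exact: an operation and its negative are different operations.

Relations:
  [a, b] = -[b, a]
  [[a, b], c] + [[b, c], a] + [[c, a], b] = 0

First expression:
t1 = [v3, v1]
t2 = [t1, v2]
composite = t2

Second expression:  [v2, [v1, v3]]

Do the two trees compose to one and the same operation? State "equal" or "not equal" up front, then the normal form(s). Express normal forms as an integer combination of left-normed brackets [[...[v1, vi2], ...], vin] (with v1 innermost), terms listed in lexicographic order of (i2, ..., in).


equal — both sides give -[[v1, v3], v2]

The first expression, normalized: -[[v1, v3], v2]
The second expression, normalized: -[[v1, v3], v2]
The forms coincide; equal.


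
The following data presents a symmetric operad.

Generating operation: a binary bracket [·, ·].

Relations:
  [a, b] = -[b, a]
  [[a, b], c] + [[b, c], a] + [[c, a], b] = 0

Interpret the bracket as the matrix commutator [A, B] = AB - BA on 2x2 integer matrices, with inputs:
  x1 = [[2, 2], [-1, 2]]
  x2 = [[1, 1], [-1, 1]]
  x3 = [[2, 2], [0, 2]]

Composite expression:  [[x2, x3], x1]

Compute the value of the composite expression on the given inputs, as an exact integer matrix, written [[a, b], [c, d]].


[[0, 8], [4, 0]]

[x2, x3] = [[2, 0], [0, -2]]
[[x2, x3], x1] = [[0, 8], [4, 0]]
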